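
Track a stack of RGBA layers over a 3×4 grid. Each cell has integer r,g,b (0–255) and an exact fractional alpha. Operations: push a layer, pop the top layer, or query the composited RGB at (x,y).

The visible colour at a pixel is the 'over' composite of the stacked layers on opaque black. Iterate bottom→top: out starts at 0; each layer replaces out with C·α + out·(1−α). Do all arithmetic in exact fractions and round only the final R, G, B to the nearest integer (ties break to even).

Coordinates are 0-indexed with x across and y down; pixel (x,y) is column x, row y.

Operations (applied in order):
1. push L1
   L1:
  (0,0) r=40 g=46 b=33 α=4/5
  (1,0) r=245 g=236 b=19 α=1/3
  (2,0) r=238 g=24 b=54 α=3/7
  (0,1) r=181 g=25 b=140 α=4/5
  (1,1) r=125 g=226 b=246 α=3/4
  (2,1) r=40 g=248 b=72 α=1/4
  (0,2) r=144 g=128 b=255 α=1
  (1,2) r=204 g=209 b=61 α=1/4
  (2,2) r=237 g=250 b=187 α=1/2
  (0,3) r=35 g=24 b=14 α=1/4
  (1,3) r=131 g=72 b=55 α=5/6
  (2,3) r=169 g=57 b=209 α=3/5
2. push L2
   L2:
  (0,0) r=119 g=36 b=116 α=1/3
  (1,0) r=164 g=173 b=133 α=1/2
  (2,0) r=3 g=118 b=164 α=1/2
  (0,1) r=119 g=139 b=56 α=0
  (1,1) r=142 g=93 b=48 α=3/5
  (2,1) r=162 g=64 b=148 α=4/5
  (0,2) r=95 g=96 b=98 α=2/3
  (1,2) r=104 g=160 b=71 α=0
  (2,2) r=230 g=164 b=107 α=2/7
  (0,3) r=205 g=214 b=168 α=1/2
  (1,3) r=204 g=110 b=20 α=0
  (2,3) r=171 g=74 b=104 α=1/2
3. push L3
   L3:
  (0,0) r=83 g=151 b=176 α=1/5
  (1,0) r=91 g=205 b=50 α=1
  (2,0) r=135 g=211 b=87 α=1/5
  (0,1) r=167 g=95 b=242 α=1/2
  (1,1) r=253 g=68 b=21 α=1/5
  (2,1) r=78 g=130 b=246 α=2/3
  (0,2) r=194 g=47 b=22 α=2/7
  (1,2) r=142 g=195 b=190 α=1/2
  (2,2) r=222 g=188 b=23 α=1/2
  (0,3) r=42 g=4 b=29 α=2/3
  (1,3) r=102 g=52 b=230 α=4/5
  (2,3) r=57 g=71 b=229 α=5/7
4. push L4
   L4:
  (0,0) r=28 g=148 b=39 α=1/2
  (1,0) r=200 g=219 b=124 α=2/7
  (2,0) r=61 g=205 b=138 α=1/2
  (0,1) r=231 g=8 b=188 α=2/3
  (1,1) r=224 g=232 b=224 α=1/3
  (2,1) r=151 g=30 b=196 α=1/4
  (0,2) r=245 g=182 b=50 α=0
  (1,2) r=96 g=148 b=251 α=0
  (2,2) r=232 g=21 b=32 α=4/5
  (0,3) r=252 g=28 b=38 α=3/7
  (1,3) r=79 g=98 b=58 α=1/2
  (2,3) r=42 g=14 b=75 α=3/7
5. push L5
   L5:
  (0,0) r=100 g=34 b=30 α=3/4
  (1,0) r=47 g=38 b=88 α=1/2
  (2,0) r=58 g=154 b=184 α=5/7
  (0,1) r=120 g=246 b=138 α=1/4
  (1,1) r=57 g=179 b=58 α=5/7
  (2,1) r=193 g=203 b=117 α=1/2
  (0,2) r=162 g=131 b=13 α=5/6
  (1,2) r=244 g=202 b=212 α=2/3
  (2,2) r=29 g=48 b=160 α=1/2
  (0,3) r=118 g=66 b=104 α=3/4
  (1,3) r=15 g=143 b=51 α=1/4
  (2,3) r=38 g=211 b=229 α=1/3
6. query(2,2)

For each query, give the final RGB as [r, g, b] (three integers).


at x=2,y=2 over L1,L2,L3,L4,L5:
+L1 (α=1/2) → [237/2, 125, 187/2]
+L2 (α=2/7) → [2105/14, 953/7, 1363/14]
+L3 (α=1/2) → [5213/28, 2269/14, 1685/28]
+L4 (α=4/5) → [31197/140, 689/14, 5269/140]
+L5 (α=1/2) → [35257/280, 1361/28, 27669/280]
rounded: [126, 49, 99]


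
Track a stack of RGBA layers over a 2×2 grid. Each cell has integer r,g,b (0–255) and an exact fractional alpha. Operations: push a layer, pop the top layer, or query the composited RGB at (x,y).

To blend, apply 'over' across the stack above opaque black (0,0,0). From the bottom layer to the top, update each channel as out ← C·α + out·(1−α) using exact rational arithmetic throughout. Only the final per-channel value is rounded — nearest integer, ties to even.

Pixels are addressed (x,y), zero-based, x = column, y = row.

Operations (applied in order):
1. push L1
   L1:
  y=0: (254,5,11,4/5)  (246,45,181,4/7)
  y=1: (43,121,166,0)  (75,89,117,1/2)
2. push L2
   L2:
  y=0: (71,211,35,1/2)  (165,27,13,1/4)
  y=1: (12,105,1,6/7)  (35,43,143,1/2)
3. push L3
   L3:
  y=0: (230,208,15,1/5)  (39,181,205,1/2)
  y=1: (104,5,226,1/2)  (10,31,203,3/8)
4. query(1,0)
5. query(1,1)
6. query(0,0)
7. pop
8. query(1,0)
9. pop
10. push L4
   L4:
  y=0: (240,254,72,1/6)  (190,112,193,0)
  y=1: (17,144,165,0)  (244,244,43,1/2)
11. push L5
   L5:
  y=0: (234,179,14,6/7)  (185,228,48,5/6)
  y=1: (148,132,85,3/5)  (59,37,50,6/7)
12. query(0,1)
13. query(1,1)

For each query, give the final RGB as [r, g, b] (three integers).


(1,0) stack=L1,L2,L3; from [0,0,0]:
after L1 α=4/7: [984/7, 180/7, 724/7]
after L2 α=1/4: [4107/28, 729/28, 2263/28]
after L3 α=1/2: [5199/56, 5797/56, 8003/56]
= [93, 104, 143]

at x=1,y=1 over L1,L2,L3:
L1 α=1/2: [75/2, 89/2, 117/2]
L2 α=1/2: [145/4, 175/4, 403/4]
L3 α=3/8: [845/32, 1247/32, 4451/32]
→ [26, 39, 139]

at x=0,y=0 over L1,L2,L3:
after L1 α=4/5: [1016/5, 4, 44/5]
after L2 α=1/2: [1371/10, 215/2, 219/10]
after L3 α=1/5: [3892/25, 638/5, 513/25]
→ [156, 128, 21]

query (1,0) [L1,L2] — begin 0,0,0
L1 α=4/7: [984/7, 180/7, 724/7]
L2 α=1/4: [4107/28, 729/28, 2263/28]
= [147, 26, 81]

query (0,1) [L1,L4,L5] — begin 0,0,0
L1 α=0: [0, 0, 0]
L4 α=0: [0, 0, 0]
L5 α=3/5: [444/5, 396/5, 51]
= [89, 79, 51]

at x=1,y=1 over L1,L4,L5:
+L1 (α=1/2) → [75/2, 89/2, 117/2]
+L4 (α=1/2) → [563/4, 577/4, 203/4]
+L5 (α=6/7) → [1979/28, 1465/28, 1403/28]
rounded: [71, 52, 50]


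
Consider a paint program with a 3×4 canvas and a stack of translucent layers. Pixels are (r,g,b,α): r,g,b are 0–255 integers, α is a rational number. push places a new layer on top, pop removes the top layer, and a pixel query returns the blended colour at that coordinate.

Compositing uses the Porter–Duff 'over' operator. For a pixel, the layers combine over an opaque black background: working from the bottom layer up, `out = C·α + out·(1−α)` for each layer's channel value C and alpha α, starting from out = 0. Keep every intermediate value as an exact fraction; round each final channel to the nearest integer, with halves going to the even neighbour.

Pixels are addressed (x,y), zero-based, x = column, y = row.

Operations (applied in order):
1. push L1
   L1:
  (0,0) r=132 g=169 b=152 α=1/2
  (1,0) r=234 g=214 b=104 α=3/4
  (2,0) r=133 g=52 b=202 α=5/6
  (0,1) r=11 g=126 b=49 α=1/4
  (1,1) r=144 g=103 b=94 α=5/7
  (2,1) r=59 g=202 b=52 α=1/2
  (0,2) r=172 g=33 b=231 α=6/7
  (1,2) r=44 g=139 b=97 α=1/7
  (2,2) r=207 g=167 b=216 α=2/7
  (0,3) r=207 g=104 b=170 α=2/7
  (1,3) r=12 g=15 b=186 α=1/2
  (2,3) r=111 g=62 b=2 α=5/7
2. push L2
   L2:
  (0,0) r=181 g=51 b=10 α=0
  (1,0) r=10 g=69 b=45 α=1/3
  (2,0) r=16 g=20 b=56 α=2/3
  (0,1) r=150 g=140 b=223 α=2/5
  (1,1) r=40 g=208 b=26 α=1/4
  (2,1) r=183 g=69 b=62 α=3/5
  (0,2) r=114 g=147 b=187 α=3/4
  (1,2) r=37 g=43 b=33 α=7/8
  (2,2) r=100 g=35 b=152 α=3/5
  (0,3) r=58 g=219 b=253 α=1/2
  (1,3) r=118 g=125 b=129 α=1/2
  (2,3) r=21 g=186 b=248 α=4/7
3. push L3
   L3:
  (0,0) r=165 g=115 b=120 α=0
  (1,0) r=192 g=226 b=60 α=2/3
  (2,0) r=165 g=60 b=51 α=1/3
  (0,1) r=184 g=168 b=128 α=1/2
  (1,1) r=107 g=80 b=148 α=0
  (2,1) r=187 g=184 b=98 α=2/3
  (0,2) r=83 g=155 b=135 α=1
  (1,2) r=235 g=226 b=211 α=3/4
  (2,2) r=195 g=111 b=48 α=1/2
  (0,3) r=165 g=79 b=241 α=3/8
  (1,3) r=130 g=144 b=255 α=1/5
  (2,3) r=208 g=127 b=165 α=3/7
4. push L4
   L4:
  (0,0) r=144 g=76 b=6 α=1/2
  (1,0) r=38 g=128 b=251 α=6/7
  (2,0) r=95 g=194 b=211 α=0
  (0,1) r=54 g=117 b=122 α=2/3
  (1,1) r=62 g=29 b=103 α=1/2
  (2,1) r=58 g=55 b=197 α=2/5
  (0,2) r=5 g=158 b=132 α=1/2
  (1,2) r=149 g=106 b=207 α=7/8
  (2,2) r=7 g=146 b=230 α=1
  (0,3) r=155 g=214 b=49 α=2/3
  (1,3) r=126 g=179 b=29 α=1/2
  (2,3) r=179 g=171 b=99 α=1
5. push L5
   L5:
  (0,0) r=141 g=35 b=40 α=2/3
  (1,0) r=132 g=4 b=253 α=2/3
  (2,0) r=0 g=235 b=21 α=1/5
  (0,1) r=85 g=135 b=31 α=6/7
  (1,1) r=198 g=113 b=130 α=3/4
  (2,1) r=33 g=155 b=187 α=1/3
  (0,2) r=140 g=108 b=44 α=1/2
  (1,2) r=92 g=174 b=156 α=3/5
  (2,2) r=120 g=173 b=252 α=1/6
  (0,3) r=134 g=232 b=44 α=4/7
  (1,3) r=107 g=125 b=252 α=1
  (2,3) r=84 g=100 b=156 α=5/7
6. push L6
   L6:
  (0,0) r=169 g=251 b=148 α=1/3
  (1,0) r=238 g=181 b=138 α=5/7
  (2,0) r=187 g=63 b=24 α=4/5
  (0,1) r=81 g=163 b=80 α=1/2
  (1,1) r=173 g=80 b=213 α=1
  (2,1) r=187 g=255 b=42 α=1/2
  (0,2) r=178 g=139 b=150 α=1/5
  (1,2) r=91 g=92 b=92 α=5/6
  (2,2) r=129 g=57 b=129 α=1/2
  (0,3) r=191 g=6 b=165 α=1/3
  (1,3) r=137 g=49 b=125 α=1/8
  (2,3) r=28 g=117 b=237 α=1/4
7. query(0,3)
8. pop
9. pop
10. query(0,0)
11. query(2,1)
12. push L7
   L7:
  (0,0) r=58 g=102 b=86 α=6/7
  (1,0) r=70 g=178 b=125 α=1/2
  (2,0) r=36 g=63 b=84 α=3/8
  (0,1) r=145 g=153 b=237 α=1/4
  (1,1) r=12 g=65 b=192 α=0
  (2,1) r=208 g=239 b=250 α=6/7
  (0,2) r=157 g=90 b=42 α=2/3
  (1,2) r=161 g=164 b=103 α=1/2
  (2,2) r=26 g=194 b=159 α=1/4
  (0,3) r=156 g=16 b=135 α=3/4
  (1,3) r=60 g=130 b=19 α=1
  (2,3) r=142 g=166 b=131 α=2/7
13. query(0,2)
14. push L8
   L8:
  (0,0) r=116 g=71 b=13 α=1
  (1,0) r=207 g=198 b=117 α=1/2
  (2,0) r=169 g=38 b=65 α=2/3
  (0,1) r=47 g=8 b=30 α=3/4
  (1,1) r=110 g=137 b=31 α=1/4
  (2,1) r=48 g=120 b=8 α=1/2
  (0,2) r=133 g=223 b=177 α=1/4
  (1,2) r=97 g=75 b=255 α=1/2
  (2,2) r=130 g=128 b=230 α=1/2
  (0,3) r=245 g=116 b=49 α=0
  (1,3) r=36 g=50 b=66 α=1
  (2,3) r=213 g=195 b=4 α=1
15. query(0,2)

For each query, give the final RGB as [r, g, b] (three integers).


(0,3) stack=L1,L2,L3,L4,L5,L6; from [0,0,0]:
L1 α=2/7: [414/7, 208/7, 340/7]
L2 α=1/2: [410/7, 1741/14, 2111/14]
L3 α=3/8: [5515/56, 12023/112, 20677/112]
L4 α=2/3: [7625/56, 59959/336, 10551/112]
L5 α=4/7: [52891/392, 163895/784, 51365/784]
L6 α=1/3: [30109/196, 166247/1176, 116045/1176]
rounded: [154, 141, 99]

(0,0) stack=L1,L2,L3,L4; from [0,0,0]:
L1 α=1/2: [66, 169/2, 76]
L2 α=0: [66, 169/2, 76]
L3 α=0: [66, 169/2, 76]
L4 α=1/2: [105, 321/4, 41]
→ [105, 80, 41]

at x=2,y=1 over L1,L2,L3,L4:
after L1 α=1/2: [59/2, 101, 26]
after L2 α=3/5: [608/5, 409/5, 238/5]
after L3 α=2/3: [826/5, 2249/15, 406/5]
after L4 α=2/5: [3058/25, 2799/25, 3188/25]
rounded: [122, 112, 128]

(0,2) stack=L1,L2,L3,L4,L7; from [0,0,0]:
+L1 (α=6/7) → [1032/7, 198/7, 198]
+L2 (α=3/4) → [1713/14, 3285/28, 759/4]
+L3 (α=1) → [83, 155, 135]
+L4 (α=1/2) → [44, 313/2, 267/2]
+L7 (α=2/3) → [358/3, 673/6, 145/2]
= [119, 112, 72]

(0,2) stack=L1,L2,L3,L4,L7,L8; from [0,0,0]:
L1 α=6/7: [1032/7, 198/7, 198]
L2 α=3/4: [1713/14, 3285/28, 759/4]
L3 α=1: [83, 155, 135]
L4 α=1/2: [44, 313/2, 267/2]
L7 α=2/3: [358/3, 673/6, 145/2]
L8 α=1/4: [491/4, 1119/8, 789/8]
rounded: [123, 140, 99]


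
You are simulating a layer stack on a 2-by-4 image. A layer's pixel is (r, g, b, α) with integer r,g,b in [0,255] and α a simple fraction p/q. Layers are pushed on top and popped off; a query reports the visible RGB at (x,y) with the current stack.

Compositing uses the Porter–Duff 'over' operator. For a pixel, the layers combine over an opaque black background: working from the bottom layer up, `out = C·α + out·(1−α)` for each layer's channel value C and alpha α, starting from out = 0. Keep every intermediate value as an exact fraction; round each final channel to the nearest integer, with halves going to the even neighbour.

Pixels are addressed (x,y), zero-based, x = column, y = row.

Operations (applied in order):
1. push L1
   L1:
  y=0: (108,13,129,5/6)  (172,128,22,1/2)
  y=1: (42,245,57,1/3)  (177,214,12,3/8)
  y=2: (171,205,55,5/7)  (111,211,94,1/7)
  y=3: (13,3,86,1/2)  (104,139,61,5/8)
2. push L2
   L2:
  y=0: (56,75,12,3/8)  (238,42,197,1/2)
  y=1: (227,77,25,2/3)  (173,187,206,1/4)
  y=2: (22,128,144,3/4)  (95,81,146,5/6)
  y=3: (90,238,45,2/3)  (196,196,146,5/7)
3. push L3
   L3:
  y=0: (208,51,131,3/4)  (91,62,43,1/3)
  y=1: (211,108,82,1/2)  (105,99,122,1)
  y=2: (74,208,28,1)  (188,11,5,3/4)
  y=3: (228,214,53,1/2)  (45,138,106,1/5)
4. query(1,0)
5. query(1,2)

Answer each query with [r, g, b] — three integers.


query (1,0) [L1,L2,L3] — begin 0,0,0
L1 α=1/2: [86, 64, 11]
L2 α=1/2: [162, 53, 104]
L3 α=1/3: [415/3, 56, 251/3]
rounded: [138, 56, 84]

query (1,2) [L1,L2,L3] — begin 0,0,0
after L1 α=1/7: [111/7, 211/7, 94/7]
after L2 α=5/6: [1718/21, 1523/21, 2602/21]
after L3 α=3/4: [6781/42, 554/21, 2917/84]
= [161, 26, 35]


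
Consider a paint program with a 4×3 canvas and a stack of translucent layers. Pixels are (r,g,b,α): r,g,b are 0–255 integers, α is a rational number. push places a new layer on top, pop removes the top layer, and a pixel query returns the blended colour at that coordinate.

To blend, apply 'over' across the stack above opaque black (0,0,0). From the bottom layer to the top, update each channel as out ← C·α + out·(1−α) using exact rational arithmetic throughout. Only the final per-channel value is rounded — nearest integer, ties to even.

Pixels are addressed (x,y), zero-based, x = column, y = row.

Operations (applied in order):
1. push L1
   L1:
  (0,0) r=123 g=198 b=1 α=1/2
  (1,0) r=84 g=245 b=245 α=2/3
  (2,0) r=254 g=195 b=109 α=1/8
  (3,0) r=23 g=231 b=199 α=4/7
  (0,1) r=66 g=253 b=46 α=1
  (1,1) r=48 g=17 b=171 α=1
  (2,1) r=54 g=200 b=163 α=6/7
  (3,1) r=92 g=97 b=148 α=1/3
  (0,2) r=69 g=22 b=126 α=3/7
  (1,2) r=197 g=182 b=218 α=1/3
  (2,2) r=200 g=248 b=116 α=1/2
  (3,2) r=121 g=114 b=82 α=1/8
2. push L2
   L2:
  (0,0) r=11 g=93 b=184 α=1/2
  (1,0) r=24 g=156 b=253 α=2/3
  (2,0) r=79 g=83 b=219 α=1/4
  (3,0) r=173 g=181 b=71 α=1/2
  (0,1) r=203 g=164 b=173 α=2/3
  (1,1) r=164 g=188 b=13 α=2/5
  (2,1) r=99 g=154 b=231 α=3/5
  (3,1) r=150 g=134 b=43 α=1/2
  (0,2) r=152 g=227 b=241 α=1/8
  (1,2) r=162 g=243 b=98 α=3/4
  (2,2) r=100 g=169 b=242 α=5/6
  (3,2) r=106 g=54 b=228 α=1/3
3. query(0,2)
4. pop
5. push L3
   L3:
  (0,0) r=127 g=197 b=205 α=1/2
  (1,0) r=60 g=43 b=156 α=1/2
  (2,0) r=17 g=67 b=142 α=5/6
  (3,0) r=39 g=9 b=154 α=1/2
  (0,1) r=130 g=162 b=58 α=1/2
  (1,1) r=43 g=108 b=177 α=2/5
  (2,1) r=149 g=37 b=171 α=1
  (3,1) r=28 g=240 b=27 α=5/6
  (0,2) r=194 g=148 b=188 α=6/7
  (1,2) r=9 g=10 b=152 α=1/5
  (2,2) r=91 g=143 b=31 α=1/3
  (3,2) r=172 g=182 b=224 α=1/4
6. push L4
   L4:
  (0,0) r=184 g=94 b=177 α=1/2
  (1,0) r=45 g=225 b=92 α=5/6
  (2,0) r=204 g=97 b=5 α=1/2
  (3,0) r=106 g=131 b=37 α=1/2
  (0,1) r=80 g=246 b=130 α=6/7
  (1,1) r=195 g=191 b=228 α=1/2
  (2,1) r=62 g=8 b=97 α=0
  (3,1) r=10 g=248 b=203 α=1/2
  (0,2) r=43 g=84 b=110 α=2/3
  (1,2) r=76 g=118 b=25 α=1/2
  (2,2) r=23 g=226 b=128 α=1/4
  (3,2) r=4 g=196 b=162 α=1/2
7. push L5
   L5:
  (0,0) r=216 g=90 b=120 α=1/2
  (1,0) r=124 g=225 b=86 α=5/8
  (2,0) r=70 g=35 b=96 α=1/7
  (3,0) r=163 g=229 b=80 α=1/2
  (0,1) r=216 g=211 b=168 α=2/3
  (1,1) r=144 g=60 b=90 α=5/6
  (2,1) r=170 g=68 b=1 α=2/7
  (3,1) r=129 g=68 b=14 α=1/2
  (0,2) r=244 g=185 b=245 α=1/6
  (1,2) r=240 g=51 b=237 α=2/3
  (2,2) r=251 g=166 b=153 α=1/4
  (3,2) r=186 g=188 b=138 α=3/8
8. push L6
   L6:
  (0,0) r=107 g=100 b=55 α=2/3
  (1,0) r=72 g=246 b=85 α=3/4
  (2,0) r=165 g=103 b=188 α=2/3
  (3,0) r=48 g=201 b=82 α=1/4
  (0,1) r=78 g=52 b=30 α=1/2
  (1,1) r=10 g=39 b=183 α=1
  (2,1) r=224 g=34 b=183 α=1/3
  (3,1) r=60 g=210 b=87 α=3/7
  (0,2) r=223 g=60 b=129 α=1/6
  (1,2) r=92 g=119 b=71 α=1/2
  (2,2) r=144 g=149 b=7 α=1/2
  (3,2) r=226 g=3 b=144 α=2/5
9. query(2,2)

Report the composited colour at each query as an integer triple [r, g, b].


query (0,2) [L1,L2] — begin 0,0,0
L1 α=3/7: [207/7, 66/7, 54]
L2 α=1/8: [359/8, 293/8, 619/8]
rounded: [45, 37, 77]

(2,2) stack=L1,L3,L4,L5,L6; from [0,0,0]:
+L1 (α=1/2) → [100, 124, 58]
+L3 (α=1/3) → [97, 391/3, 49]
+L4 (α=1/4) → [157/2, 617/4, 275/4]
+L5 (α=1/4) → [973/8, 2515/16, 1437/16]
+L6 (α=1/2) → [2125/16, 4899/32, 1549/32]
→ [133, 153, 48]


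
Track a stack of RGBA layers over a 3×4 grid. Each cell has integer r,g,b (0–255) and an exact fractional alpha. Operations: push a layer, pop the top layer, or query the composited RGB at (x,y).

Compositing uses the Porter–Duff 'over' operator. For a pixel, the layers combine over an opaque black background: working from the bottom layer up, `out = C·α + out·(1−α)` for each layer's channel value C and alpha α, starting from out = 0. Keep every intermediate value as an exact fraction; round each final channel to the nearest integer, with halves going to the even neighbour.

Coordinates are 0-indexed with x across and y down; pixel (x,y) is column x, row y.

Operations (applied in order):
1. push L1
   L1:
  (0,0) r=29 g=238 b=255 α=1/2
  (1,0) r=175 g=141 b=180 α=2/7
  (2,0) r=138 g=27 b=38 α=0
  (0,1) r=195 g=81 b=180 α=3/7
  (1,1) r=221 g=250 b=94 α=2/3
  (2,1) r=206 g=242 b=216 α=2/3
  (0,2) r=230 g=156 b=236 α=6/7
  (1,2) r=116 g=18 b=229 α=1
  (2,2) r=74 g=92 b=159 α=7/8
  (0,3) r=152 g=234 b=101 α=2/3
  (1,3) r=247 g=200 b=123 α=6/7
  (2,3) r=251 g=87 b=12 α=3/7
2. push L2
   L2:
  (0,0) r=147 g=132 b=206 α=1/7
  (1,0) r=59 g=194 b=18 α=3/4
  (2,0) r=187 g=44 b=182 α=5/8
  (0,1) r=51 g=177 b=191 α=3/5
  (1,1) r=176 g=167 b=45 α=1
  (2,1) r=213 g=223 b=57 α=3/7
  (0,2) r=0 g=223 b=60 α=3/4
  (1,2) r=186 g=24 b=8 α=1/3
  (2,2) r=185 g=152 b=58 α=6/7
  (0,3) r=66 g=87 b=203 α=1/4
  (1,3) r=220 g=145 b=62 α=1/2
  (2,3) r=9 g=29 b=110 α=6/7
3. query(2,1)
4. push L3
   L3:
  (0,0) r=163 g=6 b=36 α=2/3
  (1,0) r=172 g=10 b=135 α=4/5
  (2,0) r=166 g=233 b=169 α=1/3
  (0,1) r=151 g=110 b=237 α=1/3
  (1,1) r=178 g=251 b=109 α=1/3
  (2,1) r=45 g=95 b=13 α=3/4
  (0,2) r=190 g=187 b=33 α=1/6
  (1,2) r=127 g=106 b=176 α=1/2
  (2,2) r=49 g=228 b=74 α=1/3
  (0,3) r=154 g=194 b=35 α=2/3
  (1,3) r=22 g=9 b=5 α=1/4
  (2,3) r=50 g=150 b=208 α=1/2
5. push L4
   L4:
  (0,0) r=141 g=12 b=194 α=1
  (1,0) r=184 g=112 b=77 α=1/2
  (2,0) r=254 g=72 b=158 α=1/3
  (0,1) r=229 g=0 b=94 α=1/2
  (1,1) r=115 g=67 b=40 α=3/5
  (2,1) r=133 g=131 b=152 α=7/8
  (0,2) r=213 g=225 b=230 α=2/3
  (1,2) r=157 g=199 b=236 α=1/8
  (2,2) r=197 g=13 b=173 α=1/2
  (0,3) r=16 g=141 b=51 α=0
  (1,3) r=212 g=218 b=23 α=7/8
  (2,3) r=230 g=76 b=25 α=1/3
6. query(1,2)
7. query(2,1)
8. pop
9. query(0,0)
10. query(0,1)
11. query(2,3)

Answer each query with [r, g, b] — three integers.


query (2,1) [L1,L2] — begin 0,0,0
L1 α=2/3: [412/3, 484/3, 144]
L2 α=3/7: [3565/21, 3943/21, 747/7]
rounded: [170, 188, 107]

at x=1,y=2 over L1,L2,L3,L4:
L1 α=1: [116, 18, 229]
L2 α=1/3: [418/3, 20, 466/3]
L3 α=1/2: [799/6, 63, 497/3]
L4 α=1/8: [6535/48, 80, 4187/24]
= [136, 80, 174]

(2,1) stack=L1,L2,L3,L4; from [0,0,0]:
L1 α=2/3: [412/3, 484/3, 144]
L2 α=3/7: [3565/21, 3943/21, 747/7]
L3 α=3/4: [1600/21, 2482/21, 255/7]
L4 α=7/8: [21151/168, 21739/168, 7703/56]
= [126, 129, 138]

at x=0,y=0 over L1,L2,L3:
+L1 (α=1/2) → [29/2, 119, 255/2]
+L2 (α=1/7) → [234/7, 846/7, 971/7]
+L3 (α=2/3) → [2516/21, 310/7, 1475/21]
rounded: [120, 44, 70]

(0,1) stack=L1,L2,L3; from [0,0,0]:
L1 α=3/7: [585/7, 243/7, 540/7]
L2 α=3/5: [2241/35, 4203/35, 5091/35]
L3 α=1/3: [9767/105, 12256/105, 6159/35]
→ [93, 117, 176]

(2,3) stack=L1,L2,L3; from [0,0,0]:
after L1 α=3/7: [753/7, 261/7, 36/7]
after L2 α=6/7: [1131/49, 1479/49, 4656/49]
after L3 α=1/2: [3581/98, 8829/98, 7424/49]
→ [37, 90, 152]


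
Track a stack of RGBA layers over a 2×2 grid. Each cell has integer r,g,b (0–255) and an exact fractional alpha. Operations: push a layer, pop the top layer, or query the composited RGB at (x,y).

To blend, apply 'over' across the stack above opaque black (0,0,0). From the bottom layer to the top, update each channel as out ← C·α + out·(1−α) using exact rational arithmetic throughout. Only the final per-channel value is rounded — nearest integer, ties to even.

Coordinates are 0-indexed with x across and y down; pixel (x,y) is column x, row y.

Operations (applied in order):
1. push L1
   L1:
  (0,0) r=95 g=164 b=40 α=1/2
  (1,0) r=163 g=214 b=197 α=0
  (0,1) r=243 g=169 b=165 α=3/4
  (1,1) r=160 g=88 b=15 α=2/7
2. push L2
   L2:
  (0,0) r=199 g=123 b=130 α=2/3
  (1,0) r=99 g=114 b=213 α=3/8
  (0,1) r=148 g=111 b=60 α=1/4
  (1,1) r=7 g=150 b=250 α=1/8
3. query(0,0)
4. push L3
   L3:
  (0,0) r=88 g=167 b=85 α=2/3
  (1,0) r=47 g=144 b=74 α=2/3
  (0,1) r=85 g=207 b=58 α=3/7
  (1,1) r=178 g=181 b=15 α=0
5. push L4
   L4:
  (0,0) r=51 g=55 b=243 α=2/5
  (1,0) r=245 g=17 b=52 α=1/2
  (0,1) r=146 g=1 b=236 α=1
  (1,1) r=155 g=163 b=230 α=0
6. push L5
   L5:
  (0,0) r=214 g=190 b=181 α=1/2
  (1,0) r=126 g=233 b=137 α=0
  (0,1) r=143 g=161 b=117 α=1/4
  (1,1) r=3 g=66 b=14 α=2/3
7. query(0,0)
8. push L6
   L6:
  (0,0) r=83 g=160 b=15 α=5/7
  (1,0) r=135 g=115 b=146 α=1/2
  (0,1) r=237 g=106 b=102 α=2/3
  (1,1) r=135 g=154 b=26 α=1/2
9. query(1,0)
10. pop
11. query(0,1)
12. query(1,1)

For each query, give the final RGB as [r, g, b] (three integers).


query (0,0) [L1,L2] — begin 0,0,0
+L1 (α=1/2) → [95/2, 82, 20]
+L2 (α=2/3) → [297/2, 328/3, 280/3]
→ [148, 109, 93]

at x=0,y=0 over L1,L2,L3,L4,L5:
+L1 (α=1/2) → [95/2, 82, 20]
+L2 (α=2/3) → [297/2, 328/3, 280/3]
+L3 (α=2/3) → [649/6, 1330/9, 790/9]
+L4 (α=2/5) → [853/10, 332/3, 2248/15]
+L5 (α=1/2) → [2993/20, 451/3, 4963/30]
rounded: [150, 150, 165]

(1,0) stack=L1,L2,L3,L4,L5,L6; from [0,0,0]:
L1 α=0: [0, 0, 0]
L2 α=3/8: [297/8, 171/4, 639/8]
L3 α=2/3: [1049/24, 441/4, 1823/24]
L4 α=1/2: [6929/48, 509/8, 3071/48]
L5 α=0: [6929/48, 509/8, 3071/48]
L6 α=1/2: [13409/96, 1429/16, 10079/96]
rounded: [140, 89, 105]

query (0,1) [L1,L2,L3,L4,L5] — begin 0,0,0
after L1 α=3/4: [729/4, 507/4, 495/4]
after L2 α=1/4: [2779/16, 1965/16, 1725/16]
after L3 α=3/7: [3799/28, 4449/28, 2421/28]
after L4 α=1: [146, 1, 236]
after L5 α=1/4: [581/4, 41, 825/4]
→ [145, 41, 206]

at x=1,y=1 over L1,L2,L3,L4,L5:
+L1 (α=2/7) → [320/7, 176/7, 30/7]
+L2 (α=1/8) → [327/8, 163/4, 35]
+L3 (α=0) → [327/8, 163/4, 35]
+L4 (α=0) → [327/8, 163/4, 35]
+L5 (α=2/3) → [125/8, 691/12, 21]
rounded: [16, 58, 21]


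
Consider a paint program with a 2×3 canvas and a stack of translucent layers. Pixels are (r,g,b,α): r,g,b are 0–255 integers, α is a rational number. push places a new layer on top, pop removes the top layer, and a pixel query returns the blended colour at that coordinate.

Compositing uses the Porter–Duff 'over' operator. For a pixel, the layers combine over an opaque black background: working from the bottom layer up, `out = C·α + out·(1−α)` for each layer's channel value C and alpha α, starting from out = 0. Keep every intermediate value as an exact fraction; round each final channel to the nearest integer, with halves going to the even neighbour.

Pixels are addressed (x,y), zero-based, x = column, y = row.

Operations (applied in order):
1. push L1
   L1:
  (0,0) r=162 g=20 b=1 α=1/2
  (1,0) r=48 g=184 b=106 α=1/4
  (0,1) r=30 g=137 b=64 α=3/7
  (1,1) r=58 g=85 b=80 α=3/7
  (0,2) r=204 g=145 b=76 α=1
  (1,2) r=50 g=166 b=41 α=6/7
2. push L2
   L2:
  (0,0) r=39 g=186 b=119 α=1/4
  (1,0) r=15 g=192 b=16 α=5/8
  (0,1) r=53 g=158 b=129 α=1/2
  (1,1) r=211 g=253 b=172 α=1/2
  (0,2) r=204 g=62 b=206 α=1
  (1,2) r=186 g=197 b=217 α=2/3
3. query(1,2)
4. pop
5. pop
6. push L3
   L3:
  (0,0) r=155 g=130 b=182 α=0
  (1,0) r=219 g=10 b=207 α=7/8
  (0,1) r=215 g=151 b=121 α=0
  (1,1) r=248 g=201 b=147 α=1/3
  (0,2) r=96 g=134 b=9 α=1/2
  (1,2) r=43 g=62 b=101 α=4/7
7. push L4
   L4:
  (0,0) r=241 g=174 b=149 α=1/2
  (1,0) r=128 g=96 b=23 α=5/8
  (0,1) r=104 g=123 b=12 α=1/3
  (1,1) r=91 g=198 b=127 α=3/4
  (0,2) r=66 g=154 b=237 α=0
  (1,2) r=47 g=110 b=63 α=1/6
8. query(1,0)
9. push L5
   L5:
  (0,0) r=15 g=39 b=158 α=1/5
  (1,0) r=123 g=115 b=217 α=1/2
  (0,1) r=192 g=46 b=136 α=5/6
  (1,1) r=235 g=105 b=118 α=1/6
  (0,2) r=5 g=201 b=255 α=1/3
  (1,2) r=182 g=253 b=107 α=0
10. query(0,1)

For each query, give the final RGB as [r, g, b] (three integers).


(1,2) stack=L1,L2; from [0,0,0]:
L1 α=6/7: [300/7, 996/7, 246/7]
L2 α=2/3: [968/7, 3754/21, 3284/21]
= [138, 179, 156]

at x=1,y=0 over L3,L4:
after L3 α=7/8: [1533/8, 35/4, 1449/8]
after L4 α=5/8: [9719/64, 2025/32, 5267/64]
rounded: [152, 63, 82]

query (0,1) [L3,L4,L5] — begin 0,0,0
+L3 (α=0) → [0, 0, 0]
+L4 (α=1/3) → [104/3, 41, 4]
+L5 (α=5/6) → [1492/9, 271/6, 114]
→ [166, 45, 114]


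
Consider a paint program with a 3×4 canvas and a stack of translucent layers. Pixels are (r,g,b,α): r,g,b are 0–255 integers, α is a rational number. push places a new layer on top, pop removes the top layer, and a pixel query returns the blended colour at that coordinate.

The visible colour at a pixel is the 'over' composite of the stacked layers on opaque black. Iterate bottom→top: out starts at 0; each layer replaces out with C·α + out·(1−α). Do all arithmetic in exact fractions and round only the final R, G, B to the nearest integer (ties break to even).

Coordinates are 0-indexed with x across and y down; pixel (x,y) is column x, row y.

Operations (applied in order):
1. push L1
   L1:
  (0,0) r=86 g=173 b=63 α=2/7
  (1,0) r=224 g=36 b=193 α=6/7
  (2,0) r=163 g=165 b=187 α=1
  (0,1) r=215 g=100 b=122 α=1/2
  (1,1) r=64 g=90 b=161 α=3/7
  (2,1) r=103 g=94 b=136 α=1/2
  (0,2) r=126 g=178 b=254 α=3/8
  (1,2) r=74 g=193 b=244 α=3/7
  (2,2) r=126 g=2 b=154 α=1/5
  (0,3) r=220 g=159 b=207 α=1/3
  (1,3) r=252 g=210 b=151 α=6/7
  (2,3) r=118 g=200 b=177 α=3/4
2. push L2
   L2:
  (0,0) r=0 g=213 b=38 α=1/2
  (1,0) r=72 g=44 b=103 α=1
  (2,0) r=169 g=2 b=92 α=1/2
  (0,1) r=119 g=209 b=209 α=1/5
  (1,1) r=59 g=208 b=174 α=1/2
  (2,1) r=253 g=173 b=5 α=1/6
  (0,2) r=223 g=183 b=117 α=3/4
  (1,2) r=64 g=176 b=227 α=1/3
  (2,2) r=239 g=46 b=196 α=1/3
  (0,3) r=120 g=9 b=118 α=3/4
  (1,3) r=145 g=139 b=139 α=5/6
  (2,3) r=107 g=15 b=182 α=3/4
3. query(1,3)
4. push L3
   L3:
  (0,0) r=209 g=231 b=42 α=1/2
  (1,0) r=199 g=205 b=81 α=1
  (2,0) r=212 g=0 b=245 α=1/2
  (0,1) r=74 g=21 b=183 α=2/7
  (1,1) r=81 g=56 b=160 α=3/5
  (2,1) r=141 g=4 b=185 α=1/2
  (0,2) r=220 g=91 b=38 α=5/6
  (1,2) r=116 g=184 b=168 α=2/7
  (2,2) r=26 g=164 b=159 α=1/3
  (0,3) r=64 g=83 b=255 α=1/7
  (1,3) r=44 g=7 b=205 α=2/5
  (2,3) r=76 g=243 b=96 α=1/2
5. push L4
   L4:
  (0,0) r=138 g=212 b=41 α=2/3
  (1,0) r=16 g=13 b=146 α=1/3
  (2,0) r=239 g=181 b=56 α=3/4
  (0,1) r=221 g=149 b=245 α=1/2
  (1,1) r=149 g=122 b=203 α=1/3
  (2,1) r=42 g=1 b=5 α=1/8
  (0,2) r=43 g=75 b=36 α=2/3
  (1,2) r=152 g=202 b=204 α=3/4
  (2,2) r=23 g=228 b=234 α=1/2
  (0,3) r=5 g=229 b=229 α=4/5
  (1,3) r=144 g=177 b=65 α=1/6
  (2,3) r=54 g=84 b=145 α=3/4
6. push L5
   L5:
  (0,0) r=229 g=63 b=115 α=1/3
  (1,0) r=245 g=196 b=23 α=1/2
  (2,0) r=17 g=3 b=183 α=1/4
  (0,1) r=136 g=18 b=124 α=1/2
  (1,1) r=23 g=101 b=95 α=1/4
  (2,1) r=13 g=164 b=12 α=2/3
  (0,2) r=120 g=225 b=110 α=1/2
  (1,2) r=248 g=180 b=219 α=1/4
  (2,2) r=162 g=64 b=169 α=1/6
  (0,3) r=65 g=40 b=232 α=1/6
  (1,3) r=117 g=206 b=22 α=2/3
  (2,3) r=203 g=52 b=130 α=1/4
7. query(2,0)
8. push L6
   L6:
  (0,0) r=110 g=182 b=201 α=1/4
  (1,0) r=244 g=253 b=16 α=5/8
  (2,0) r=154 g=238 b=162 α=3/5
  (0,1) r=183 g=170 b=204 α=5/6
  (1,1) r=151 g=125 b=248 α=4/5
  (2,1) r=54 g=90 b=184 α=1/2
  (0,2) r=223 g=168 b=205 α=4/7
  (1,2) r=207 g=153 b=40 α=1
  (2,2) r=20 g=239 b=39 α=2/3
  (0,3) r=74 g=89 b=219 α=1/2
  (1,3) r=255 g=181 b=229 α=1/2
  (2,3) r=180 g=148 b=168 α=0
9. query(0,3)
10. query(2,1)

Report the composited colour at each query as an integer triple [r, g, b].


(1,3) stack=L1,L2; from [0,0,0]:
+L1 (α=6/7) → [216, 180, 906/7]
+L2 (α=5/6) → [941/6, 875/6, 5771/42]
= [157, 146, 137]

at x=2,y=0 over L1,L2,L3,L4,L5:
L1 α=1: [163, 165, 187]
L2 α=1/2: [166, 167/2, 279/2]
L3 α=1/2: [189, 167/4, 769/4]
L4 α=3/4: [453/2, 2339/16, 1441/16]
L5 α=1/4: [1393/8, 7065/64, 7251/64]
→ [174, 110, 113]

(0,3) stack=L1,L2,L3,L4,L5,L6; from [0,0,0]:
after L1 α=1/3: [220/3, 53, 69]
after L2 α=3/4: [325/3, 20, 423/4]
after L3 α=1/7: [102, 29, 1779/14]
after L4 α=4/5: [122/5, 189, 14603/70]
after L5 α=1/6: [187/6, 985/6, 17851/84]
after L6 α=1/2: [631/12, 1519/12, 36247/168]
= [53, 127, 216]

at x=2,y=1 over L1,L2,L3,L4,L5,L6:
+L1 (α=1/2) → [103/2, 47, 68]
+L2 (α=1/6) → [1021/12, 68, 115/2]
+L3 (α=1/2) → [2713/24, 36, 485/4]
+L4 (α=1/8) → [19999/192, 253/8, 3415/32]
+L5 (α=2/3) → [24991/576, 959/8, 4183/96]
+L6 (α=1/2) → [56095/1152, 1679/16, 21847/192]
→ [49, 105, 114]


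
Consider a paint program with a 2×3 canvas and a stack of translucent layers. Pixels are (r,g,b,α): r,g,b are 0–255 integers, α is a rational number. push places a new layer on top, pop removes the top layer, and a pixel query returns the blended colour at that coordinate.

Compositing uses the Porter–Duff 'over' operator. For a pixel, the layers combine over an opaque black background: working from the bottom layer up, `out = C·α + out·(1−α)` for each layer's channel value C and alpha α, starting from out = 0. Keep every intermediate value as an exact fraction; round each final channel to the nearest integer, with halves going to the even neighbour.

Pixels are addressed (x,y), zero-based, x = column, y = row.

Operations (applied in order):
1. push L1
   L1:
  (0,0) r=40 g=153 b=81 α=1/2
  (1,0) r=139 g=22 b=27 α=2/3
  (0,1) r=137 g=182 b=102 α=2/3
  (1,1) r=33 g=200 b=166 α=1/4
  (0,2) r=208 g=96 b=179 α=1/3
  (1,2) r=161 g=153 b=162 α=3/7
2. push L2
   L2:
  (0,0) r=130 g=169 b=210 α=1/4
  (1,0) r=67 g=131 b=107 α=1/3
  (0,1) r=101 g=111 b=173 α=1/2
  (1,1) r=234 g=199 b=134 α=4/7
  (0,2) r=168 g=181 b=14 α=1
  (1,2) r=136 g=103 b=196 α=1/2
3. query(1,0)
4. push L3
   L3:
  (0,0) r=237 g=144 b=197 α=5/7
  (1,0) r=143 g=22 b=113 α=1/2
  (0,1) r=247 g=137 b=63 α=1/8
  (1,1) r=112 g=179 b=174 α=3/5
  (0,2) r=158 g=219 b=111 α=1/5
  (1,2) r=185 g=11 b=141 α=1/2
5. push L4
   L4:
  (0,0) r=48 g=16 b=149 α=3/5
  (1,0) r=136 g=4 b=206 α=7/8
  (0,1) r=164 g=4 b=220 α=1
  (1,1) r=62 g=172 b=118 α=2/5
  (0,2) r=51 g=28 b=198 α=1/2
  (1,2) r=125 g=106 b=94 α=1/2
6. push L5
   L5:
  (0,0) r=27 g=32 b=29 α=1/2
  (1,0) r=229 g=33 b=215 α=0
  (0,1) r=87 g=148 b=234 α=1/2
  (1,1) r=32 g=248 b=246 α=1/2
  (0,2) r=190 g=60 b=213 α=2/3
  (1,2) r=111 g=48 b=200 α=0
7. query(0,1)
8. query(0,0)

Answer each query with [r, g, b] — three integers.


(1,0) stack=L1,L2; from [0,0,0]:
after L1 α=2/3: [278/3, 44/3, 18]
after L2 α=1/3: [757/9, 481/9, 143/3]
→ [84, 53, 48]

at x=0,y=1 over L1,L2,L3,L4,L5:
+L1 (α=2/3) → [274/3, 364/3, 68]
+L2 (α=1/2) → [577/6, 697/6, 241/2]
+L3 (α=1/8) → [5521/48, 5701/48, 1813/16]
+L4 (α=1) → [164, 4, 220]
+L5 (α=1/2) → [251/2, 76, 227]
= [126, 76, 227]

(0,0) stack=L1,L2,L3,L4,L5; from [0,0,0]:
L1 α=1/2: [20, 153/2, 81/2]
L2 α=1/4: [95/2, 797/8, 663/8]
L3 α=5/7: [1280/7, 3677/28, 4603/28]
L4 α=3/5: [3568/35, 4349/70, 10861/70]
L5 α=1/2: [4513/70, 6589/140, 12891/140]
rounded: [64, 47, 92]


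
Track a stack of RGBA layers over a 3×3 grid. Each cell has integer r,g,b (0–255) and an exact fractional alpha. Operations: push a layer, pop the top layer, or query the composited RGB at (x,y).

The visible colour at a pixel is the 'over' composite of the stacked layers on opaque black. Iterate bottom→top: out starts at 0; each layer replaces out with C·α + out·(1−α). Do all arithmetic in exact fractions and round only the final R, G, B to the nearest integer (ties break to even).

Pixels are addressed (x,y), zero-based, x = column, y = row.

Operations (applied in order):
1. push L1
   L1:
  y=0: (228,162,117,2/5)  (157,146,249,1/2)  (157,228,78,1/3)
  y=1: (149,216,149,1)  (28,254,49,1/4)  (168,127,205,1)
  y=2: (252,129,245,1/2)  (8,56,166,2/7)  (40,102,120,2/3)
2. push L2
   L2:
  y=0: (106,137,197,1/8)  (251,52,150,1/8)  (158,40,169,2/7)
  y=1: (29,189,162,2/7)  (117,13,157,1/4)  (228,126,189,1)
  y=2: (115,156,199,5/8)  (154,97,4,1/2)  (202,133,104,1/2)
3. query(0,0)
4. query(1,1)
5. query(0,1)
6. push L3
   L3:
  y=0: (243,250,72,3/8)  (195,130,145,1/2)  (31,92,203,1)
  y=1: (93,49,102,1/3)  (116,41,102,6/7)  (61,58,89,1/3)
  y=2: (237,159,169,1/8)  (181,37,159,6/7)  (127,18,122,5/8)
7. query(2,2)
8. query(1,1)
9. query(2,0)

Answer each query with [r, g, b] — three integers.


(0,0) stack=L1,L2; from [0,0,0]:
L1 α=2/5: [456/5, 324/5, 234/5]
L2 α=1/8: [1861/20, 2953/40, 2623/40]
→ [93, 74, 66]

query (1,1) [L1,L2] — begin 0,0,0
L1 α=1/4: [7, 127/2, 49/4]
L2 α=1/4: [69/2, 407/8, 775/16]
rounded: [34, 51, 48]

(0,1) stack=L1,L2; from [0,0,0]:
+L1 (α=1) → [149, 216, 149]
+L2 (α=2/7) → [803/7, 1458/7, 1069/7]
= [115, 208, 153]

query (2,2) [L1,L2,L3] — begin 0,0,0
+L1 (α=2/3) → [80/3, 68, 80]
+L2 (α=1/2) → [343/3, 201/2, 92]
+L3 (α=5/8) → [489/4, 783/16, 443/4]
rounded: [122, 49, 111]

at x=1,y=1 over L1,L2,L3:
after L1 α=1/4: [7, 127/2, 49/4]
after L2 α=1/4: [69/2, 407/8, 775/16]
after L3 α=6/7: [1461/14, 2375/56, 10567/112]
= [104, 42, 94]

(2,0) stack=L1,L2,L3; from [0,0,0]:
L1 α=1/3: [157/3, 76, 26]
L2 α=2/7: [1733/21, 460/7, 468/7]
L3 α=1: [31, 92, 203]
→ [31, 92, 203]


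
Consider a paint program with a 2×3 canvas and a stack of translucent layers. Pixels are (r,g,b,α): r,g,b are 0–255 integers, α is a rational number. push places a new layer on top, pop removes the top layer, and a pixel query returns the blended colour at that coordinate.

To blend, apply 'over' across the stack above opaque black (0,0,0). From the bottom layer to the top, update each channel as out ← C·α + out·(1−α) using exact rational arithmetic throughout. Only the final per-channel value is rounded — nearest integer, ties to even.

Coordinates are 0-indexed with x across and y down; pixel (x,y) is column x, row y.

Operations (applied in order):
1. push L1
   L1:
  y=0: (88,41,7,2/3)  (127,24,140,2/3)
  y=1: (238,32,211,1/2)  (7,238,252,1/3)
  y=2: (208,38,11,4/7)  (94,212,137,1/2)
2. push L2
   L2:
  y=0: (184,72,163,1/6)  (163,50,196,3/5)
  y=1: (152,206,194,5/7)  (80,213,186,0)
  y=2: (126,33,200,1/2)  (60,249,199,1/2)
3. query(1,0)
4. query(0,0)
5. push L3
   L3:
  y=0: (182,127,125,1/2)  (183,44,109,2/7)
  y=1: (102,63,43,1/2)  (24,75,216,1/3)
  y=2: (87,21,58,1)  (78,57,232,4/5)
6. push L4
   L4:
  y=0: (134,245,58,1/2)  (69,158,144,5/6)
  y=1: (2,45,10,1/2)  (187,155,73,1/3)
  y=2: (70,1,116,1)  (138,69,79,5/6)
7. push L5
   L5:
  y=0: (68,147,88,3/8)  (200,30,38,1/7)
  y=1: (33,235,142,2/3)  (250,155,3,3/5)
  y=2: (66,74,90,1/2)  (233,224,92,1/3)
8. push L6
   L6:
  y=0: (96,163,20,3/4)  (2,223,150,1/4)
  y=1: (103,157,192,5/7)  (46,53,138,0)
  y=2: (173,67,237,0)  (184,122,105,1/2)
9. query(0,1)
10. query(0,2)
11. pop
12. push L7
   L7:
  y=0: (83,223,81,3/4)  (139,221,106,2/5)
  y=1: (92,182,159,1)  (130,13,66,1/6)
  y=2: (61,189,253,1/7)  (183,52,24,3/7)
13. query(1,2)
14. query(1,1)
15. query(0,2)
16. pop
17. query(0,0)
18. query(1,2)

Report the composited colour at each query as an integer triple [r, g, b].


query (1,0) [L1,L2] — begin 0,0,0
after L1 α=2/3: [254/3, 16, 280/3]
after L2 α=3/5: [395/3, 182/5, 2324/15]
= [132, 36, 155]

query (0,0) [L1,L2] — begin 0,0,0
after L1 α=2/3: [176/3, 82/3, 14/3]
after L2 α=1/6: [716/9, 313/9, 559/18]
rounded: [80, 35, 31]

at x=0,y=1 over L1,L2,L3,L4,L5,L6:
after L1 α=1/2: [119, 16, 211/2]
after L2 α=5/7: [998/7, 1062/7, 1181/7]
after L3 α=1/2: [856/7, 1503/14, 741/7]
after L4 α=1/2: [435/7, 2133/28, 811/14]
after L5 α=2/3: [299/7, 15293/84, 4787/42]
after L6 α=5/7: [4203/49, 48263/294, 24947/147]
= [86, 164, 170]

at x=0,y=2 over L1,L2,L3,L4,L5,L6:
L1 α=4/7: [832/7, 152/7, 44/7]
L2 α=1/2: [857/7, 383/14, 722/7]
L3 α=1: [87, 21, 58]
L4 α=1: [70, 1, 116]
L5 α=1/2: [68, 75/2, 103]
L6 α=0: [68, 75/2, 103]
→ [68, 38, 103]

at x=1,y=2 over L1,L2,L3,L4,L5,L7:
+L1 (α=1/2) → [47, 106, 137/2]
+L2 (α=1/2) → [107/2, 355/2, 535/4]
+L3 (α=4/5) → [731/10, 811/10, 4247/20]
+L4 (α=5/6) → [7631/60, 4261/60, 4049/40]
+L5 (α=1/3) → [14621/90, 10981/90, 1963/20]
+L7 (α=3/7) → [53947/315, 28982/315, 2323/35]
→ [171, 92, 66]

(1,1) stack=L1,L2,L3,L4,L5,L7; from [0,0,0]:
+L1 (α=1/3) → [7/3, 238/3, 84]
+L2 (α=0) → [7/3, 238/3, 84]
+L3 (α=1/3) → [86/9, 701/9, 128]
+L4 (α=1/3) → [1855/27, 2797/27, 329/3]
+L5 (α=3/5) → [4792/27, 18149/135, 137/3]
+L7 (α=1/6) → [13735/81, 9250/81, 883/18]
→ [170, 114, 49]

(0,2) stack=L1,L2,L3,L4,L5,L7; from [0,0,0]:
L1 α=4/7: [832/7, 152/7, 44/7]
L2 α=1/2: [857/7, 383/14, 722/7]
L3 α=1: [87, 21, 58]
L4 α=1: [70, 1, 116]
L5 α=1/2: [68, 75/2, 103]
L7 α=1/7: [67, 414/7, 871/7]
rounded: [67, 59, 124]

query (0,0) [L1,L2,L3,L4,L5] — begin 0,0,0
+L1 (α=2/3) → [176/3, 82/3, 14/3]
+L2 (α=1/6) → [716/9, 313/9, 559/18]
+L3 (α=1/2) → [1177/9, 728/9, 2809/36]
+L4 (α=1/2) → [2383/18, 2933/18, 4897/72]
+L5 (α=3/8) → [15587/144, 22603/144, 43493/576]
= [108, 157, 76]

query (1,2) [L1,L2,L3,L4,L5] — begin 0,0,0
after L1 α=1/2: [47, 106, 137/2]
after L2 α=1/2: [107/2, 355/2, 535/4]
after L3 α=4/5: [731/10, 811/10, 4247/20]
after L4 α=5/6: [7631/60, 4261/60, 4049/40]
after L5 α=1/3: [14621/90, 10981/90, 1963/20]
= [162, 122, 98]


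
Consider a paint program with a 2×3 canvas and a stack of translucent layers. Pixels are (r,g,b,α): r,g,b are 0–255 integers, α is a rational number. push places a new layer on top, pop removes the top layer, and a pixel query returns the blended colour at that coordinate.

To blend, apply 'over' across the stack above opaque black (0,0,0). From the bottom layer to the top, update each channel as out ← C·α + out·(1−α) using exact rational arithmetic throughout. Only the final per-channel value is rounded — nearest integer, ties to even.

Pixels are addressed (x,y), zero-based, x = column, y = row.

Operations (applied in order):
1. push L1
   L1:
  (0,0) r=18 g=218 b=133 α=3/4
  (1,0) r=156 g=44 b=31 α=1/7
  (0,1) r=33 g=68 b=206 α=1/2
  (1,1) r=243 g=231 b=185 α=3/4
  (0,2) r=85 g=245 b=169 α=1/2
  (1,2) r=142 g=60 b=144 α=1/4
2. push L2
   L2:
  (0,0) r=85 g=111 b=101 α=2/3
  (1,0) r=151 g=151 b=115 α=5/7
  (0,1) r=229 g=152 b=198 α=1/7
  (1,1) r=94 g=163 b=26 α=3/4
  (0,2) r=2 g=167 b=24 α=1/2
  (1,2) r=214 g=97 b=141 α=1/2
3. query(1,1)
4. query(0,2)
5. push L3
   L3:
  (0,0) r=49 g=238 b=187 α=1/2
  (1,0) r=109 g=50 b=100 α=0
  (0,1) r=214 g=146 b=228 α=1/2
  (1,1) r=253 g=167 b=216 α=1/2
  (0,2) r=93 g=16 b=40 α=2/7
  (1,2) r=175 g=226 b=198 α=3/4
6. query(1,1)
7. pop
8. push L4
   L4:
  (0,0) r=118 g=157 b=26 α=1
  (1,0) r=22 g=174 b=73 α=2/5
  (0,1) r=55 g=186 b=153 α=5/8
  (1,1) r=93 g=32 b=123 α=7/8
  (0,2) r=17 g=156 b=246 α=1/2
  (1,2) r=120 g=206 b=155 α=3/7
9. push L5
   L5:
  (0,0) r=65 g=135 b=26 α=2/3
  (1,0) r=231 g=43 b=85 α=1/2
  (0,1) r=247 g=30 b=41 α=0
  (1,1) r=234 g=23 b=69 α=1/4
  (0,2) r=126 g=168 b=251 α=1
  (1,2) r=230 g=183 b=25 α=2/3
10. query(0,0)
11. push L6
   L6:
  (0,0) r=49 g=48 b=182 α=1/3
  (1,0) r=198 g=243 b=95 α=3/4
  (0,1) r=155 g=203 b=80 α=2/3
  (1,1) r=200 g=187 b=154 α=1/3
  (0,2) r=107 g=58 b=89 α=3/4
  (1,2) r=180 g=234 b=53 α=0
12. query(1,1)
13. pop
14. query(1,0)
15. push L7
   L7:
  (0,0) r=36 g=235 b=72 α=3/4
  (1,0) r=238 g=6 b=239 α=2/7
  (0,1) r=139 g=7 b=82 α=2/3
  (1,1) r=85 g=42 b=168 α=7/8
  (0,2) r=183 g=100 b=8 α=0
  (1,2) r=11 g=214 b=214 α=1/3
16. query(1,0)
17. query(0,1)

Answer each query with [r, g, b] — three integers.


(1,1) stack=L1,L2; from [0,0,0]:
L1 α=3/4: [729/4, 693/4, 555/4]
L2 α=3/4: [1857/16, 2649/16, 867/16]
= [116, 166, 54]

at x=0,y=2 over L1,L2:
after L1 α=1/2: [85/2, 245/2, 169/2]
after L2 α=1/2: [89/4, 579/4, 217/4]
= [22, 145, 54]

query (1,1) [L1,L2,L3] — begin 0,0,0
+L1 (α=3/4) → [729/4, 693/4, 555/4]
+L2 (α=3/4) → [1857/16, 2649/16, 867/16]
+L3 (α=1/2) → [5905/32, 5321/32, 4323/32]
rounded: [185, 166, 135]

at x=0,y=0 over L1,L2,L4,L5:
after L1 α=3/4: [27/2, 327/2, 399/4]
after L2 α=2/3: [367/6, 257/2, 1207/12]
after L4 α=1: [118, 157, 26]
after L5 α=2/3: [248/3, 427/3, 26]
→ [83, 142, 26]

query (1,1) [L1,L2,L4,L5,L6] — begin 0,0,0
after L1 α=3/4: [729/4, 693/4, 555/4]
after L2 α=3/4: [1857/16, 2649/16, 867/16]
after L4 α=7/8: [12273/128, 6233/128, 14643/128]
after L5 α=1/4: [66771/512, 21643/512, 52761/512]
after L6 α=1/3: [117971/768, 69515/768, 92185/768]
rounded: [154, 91, 120]

(1,0) stack=L1,L2,L4,L5; from [0,0,0]:
after L1 α=1/7: [156/7, 44/7, 31/7]
after L2 α=5/7: [5597/49, 5373/49, 4087/49]
after L4 α=2/5: [18947/245, 33171/245, 3883/49]
after L5 α=1/2: [37771/245, 21853/245, 4024/49]
rounded: [154, 89, 82]

(1,0) stack=L1,L2,L4,L5,L7; from [0,0,0]:
+L1 (α=1/7) → [156/7, 44/7, 31/7]
+L2 (α=5/7) → [5597/49, 5373/49, 4087/49]
+L4 (α=2/5) → [18947/245, 33171/245, 3883/49]
+L5 (α=1/2) → [37771/245, 21853/245, 4024/49]
+L7 (α=2/7) → [61095/343, 22441/343, 43542/343]
→ [178, 65, 127]

at x=0,y=1 over L1,L2,L4,L5,L7:
L1 α=1/2: [33/2, 34, 103]
L2 α=1/7: [328/7, 356/7, 816/7]
L4 α=5/8: [2909/56, 3789/28, 7803/56]
L5 α=0: [2909/56, 3789/28, 7803/56]
L7 α=2/3: [6159/56, 4181/84, 16987/168]
→ [110, 50, 101]
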